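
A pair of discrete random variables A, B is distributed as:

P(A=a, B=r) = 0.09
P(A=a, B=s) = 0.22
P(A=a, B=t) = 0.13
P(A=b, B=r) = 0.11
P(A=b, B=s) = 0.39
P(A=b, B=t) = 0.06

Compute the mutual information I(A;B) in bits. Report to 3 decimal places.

0.045 bits

Marginals: p(A) = (0.4400, 0.5600), p(B) = (0.2000, 0.6100, 0.1900).
I(A;B) = H(A) + H(B) − H(A,B).
H(A) = 0.9896, H(B) = 1.3546, H(A,B) = 2.2995.
I(A;B) = 0.9896 + 1.3546 − 2.2995 = 0.045 bits.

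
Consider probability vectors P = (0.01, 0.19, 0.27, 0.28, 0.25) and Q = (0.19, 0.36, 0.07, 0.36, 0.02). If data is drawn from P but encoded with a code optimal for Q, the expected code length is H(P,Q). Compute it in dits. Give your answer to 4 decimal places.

0.9523 dits

H(P,Q) = −Σ p·log₁₀ q.
  −0.01·log₁₀(0.19) = 0.00721
  −0.19·log₁₀(0.36) = 0.08430
  −0.27·log₁₀(0.07) = 0.31182
  −0.28·log₁₀(0.36) = 0.12424
  −0.25·log₁₀(0.02) = 0.42474
H(P,Q) = 0.9523 dits.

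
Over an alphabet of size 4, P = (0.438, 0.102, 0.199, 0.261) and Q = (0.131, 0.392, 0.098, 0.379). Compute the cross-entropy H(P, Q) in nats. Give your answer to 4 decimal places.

1.7012 nats

H(P,Q) = −Σ p·ln q.
  −0.438·ln(0.131) = 0.89026
  −0.102·ln(0.392) = 0.09552
  −0.199·ln(0.098) = 0.46223
  −0.261·ln(0.379) = 0.25323
H(P,Q) = 1.7012 nats.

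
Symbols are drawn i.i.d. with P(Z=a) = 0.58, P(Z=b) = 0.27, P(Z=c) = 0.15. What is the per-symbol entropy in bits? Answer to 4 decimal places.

H(Z) = −Σ p·log₂ p.
  −(0.58)·log₂(0.58) = 0.45581
  −(0.27)·log₂(0.27) = 0.51002
  −(0.15)·log₂(0.15) = 0.41054
Sum: 0.45581 + 0.51002 + 0.41054 = 1.3764 bits.

1.3764 bits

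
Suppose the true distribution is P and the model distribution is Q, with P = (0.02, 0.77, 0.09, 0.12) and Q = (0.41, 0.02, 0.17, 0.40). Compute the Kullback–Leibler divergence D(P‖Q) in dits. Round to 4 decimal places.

D(P‖Q) = Σ p·log₁₀(p/q).
  0.02·log₁₀(0.02/0.41) = -0.02624
  0.77·log₁₀(0.77/0.02) = 1.22080
  0.09·log₁₀(0.09/0.17) = -0.02486
  0.12·log₁₀(0.12/0.40) = -0.06275
D(P‖Q) = 1.1070 dits.

1.1070 dits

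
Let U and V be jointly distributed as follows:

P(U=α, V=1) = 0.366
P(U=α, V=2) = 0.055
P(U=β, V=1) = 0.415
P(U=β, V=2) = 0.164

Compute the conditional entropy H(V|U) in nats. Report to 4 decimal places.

0.5083 nats

Marginals: p(U) = (0.4210, 0.5790), p(V) = (0.7810, 0.2190).
H(V|U) = Σ p(U) · H(V|U=·).
  U=α: p=0.4210, H(V|U=α) = 0.3876
  U=β: p=0.5790, H(V|U=β) = 0.5960
Weighted sum = 0.5083 nats.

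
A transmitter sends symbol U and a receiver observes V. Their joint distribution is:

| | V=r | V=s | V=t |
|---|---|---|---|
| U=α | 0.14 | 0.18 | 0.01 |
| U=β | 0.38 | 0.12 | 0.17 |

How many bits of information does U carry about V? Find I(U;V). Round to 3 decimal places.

0.131 bits

Marginals: p(U) = (0.3300, 0.6700), p(V) = (0.5200, 0.3000, 0.1800).
I(U;V) = H(U) + H(V) − H(U,V).
H(U) = 0.9149, H(V) = 1.4570, H(U,V) = 2.2410.
I(U;V) = 0.9149 + 1.4570 − 2.2410 = 0.131 bits.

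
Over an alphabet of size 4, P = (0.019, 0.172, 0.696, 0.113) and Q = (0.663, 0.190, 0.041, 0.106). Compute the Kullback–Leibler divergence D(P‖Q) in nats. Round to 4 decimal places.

D(P‖Q) = Σ p·ln(p/q).
  0.019·ln(0.019/0.663) = -0.06749
  0.172·ln(0.172/0.190) = -0.01712
  0.696·ln(0.696/0.041) = 1.97092
  0.113·ln(0.113/0.106) = 0.00723
D(P‖Q) = 1.8935 nats.

1.8935 nats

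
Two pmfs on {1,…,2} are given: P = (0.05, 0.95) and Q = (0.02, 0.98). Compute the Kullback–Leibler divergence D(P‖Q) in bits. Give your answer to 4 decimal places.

D(P‖Q) = Σ p·log₂(p/q).
  0.05·log₂(0.05/0.02) = 0.06610
  0.95·log₂(0.95/0.98) = -0.04261
D(P‖Q) = 0.0235 bits.

0.0235 bits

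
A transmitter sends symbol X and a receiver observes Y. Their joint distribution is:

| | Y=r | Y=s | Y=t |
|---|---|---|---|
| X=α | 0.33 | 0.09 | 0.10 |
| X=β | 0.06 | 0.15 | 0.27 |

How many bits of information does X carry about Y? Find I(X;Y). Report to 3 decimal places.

0.217 bits

Marginals: p(X) = (0.5200, 0.4800), p(Y) = (0.3900, 0.2400, 0.3700).
I(X;Y) = H(X) + H(Y) − H(X,Y).
H(X) = 0.9988, H(Y) = 1.5547, H(X,Y) = 2.3368.
I(X;Y) = 0.9988 + 1.5547 − 2.3368 = 0.217 bits.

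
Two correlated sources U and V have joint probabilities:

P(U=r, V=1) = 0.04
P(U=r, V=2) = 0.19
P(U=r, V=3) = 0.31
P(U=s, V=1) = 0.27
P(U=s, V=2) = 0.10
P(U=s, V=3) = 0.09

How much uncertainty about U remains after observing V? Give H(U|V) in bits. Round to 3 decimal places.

Marginals: p(U) = (0.5400, 0.4600), p(V) = (0.3100, 0.2900, 0.4000).
H(U|V) = Σ p(V) · H(U|V=·).
  V=1: p=0.3100, H(U|V=1) = 0.5548
  V=2: p=0.2900, H(U|V=2) = 0.9294
  V=3: p=0.4000, H(U|V=3) = 0.7692
Weighted sum = 0.749 bits.

0.749 bits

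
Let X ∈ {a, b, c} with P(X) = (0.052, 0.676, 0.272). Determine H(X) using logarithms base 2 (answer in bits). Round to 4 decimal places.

1.1146 bits

H(X) = −Σ p·log₂ p.
  −(0.052)·log₂(0.052) = 0.22180
  −(0.676)·log₂(0.676) = 0.38188
  −(0.272)·log₂(0.272) = 0.51090
Sum: 0.22180 + 0.38188 + 0.51090 = 1.1146 bits.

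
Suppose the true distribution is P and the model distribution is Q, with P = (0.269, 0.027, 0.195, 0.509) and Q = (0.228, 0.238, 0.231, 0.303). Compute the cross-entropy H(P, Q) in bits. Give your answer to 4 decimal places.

H(P,Q) = −Σ p·log₂ q.
  −0.269·log₂(0.228) = 0.57375
  −0.027·log₂(0.238) = 0.05592
  −0.195·log₂(0.231) = 0.41224
  −0.509·log₂(0.303) = 0.87681
H(P,Q) = 1.9187 bits.

1.9187 bits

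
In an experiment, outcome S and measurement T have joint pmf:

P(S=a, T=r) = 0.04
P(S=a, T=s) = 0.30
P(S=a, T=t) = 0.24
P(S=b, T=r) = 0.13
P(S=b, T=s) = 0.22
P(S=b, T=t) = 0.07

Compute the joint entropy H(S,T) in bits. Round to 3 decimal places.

2.333 bits

H(S,T) = −Σ p(x,y)·log₂ p(x,y) over all 6 cells.
  cell (a,r): −0.04·log₂0.04 = 0.1858
  cell (a,s): −0.30·log₂0.30 = 0.5211
  cell (a,t): −0.24·log₂0.24 = 0.4941
  cell (b,r): −0.13·log₂0.13 = 0.3826
  cell (b,s): −0.22·log₂0.22 = 0.4806
  cell (b,t): −0.07·log₂0.07 = 0.2686
Sum = 2.333 bits.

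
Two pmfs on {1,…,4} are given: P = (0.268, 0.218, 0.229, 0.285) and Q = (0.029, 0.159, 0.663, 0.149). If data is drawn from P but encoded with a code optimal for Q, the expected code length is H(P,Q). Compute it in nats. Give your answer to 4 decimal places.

1.9864 nats

H(P,Q) = −Σ p·ln q.
  −0.268·ln(0.029) = 0.94884
  −0.218·ln(0.159) = 0.40087
  −0.229·ln(0.663) = 0.09411
  −0.285·ln(0.149) = 0.54259
H(P,Q) = 1.9864 nats.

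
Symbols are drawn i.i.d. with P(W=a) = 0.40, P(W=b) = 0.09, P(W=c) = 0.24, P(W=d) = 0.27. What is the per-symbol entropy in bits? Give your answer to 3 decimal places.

1.846 bits

H(W) = −Σ p·log₂ p.
  −(0.40)·log₂(0.40) = 0.5288
  −(0.09)·log₂(0.09) = 0.3127
  −(0.24)·log₂(0.24) = 0.4941
  −(0.27)·log₂(0.27) = 0.5100
Sum: 0.5288 + 0.3127 + 0.4941 + 0.5100 = 1.846 bits.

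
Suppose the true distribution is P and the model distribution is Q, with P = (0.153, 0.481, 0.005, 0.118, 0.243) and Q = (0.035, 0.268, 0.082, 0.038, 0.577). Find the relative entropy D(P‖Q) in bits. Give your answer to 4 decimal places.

0.6010 bits

D(P‖Q) = Σ p·log₂(p/q).
  0.153·log₂(0.153/0.035) = 0.32560
  0.481·log₂(0.481/0.268) = 0.40587
  0.005·log₂(0.005/0.082) = -0.02018
  0.118·log₂(0.118/0.038) = 0.19290
  0.243·log₂(0.243/0.577) = -0.30317
D(P‖Q) = 0.6010 bits.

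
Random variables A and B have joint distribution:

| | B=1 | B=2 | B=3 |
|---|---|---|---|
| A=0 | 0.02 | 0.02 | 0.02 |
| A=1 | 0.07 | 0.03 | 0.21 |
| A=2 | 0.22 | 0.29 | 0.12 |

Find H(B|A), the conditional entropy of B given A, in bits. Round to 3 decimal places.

1.410 bits

Marginals: p(A) = (0.0600, 0.3100, 0.6300), p(B) = (0.3100, 0.3400, 0.3500).
H(B|A) = Σ p(A) · H(B|A=·).
  A=0: p=0.0600, H(B|A=0) = 1.5850
  A=1: p=0.3100, H(B|A=1) = 1.1915
  A=2: p=0.6300, H(B|A=2) = 1.5010
Weighted sum = 1.410 bits.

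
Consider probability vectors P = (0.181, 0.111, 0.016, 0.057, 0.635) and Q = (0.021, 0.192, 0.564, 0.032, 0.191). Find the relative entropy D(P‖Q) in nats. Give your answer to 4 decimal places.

1.0678 nats

D(P‖Q) = Σ p·ln(p/q).
  0.181·ln(0.181/0.021) = 0.38987
  0.111·ln(0.111/0.192) = -0.06082
  0.016·ln(0.016/0.564) = -0.05700
  0.057·ln(0.057/0.032) = 0.03291
  0.635·ln(0.635/0.191) = 0.76286
D(P‖Q) = 1.0678 nats.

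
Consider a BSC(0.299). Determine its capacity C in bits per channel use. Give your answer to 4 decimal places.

Binary symmetric channel: C = 1 − h₂(ε) where h₂ is the binary entropy function.
h₂(0.299) = −0.299·log₂0.299 − 0.701·log₂0.701 = 0.8801.
C = 1 − 0.8801 = 0.1199 bits per channel use.

0.1199 bits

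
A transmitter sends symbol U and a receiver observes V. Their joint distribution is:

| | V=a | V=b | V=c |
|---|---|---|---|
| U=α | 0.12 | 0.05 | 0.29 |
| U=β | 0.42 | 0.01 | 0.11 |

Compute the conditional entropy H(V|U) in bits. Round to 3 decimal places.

1.048 bits

Chain rule: H(V|U) = H(U,V) − H(U).
Marginals: p(U) = (0.4600, 0.5400), p(V) = (0.5400, 0.0600, 0.4000).
H(U,V) = 2.0434 bits; H(U) = 0.9954 bits.
H(V|U) = 2.0434 − 0.9954 = 1.048 bits.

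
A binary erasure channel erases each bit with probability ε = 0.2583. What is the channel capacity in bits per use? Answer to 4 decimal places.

Binary erasure channel: capacity C = 1 − ε.
C = 1 − 0.2583 = 0.7417 bits per channel use.

0.7417 bits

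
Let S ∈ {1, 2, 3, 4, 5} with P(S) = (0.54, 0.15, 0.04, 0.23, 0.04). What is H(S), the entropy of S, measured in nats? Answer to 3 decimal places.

1.213 nats

H(S) = −Σ p·ln p.
  −(0.54)·ln(0.54) = 0.3327
  −(0.15)·ln(0.15) = 0.2846
  −(0.04)·ln(0.04) = 0.1288
  −(0.23)·ln(0.23) = 0.3380
  −(0.04)·ln(0.04) = 0.1288
Sum: 0.3327 + 0.2846 + 0.1288 + 0.3380 + 0.1288 = 1.213 nats.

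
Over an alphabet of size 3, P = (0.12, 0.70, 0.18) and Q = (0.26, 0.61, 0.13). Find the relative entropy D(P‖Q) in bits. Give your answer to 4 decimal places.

0.0896 bits

D(P‖Q) = Σ p·log₂(p/q).
  0.12·log₂(0.12/0.26) = -0.13386
  0.70·log₂(0.70/0.61) = 0.13898
  0.18·log₂(0.18/0.13) = 0.08451
D(P‖Q) = 0.0896 bits.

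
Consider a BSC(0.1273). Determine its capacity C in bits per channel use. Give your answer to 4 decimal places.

0.4500 bits

Binary symmetric channel: C = 1 − h₂(ε) where h₂ is the binary entropy function.
h₂(0.1273) = −0.1273·log₂0.1273 − 0.8727·log₂0.8727 = 0.5500.
C = 1 − 0.5500 = 0.4500 bits per channel use.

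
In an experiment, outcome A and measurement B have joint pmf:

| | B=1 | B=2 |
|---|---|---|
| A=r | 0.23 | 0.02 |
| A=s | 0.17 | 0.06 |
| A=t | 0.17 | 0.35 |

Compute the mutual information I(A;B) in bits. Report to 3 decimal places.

Marginals: p(A) = (0.2500, 0.2300, 0.5200), p(B) = (0.5700, 0.4300).
I(A;B) = H(A) + H(B) − H(A,B).
H(A) = 1.4782, H(B) = 0.9858, H(A,B) = 2.2434.
I(A;B) = 1.4782 + 0.9858 − 2.2434 = 0.221 bits.

0.221 bits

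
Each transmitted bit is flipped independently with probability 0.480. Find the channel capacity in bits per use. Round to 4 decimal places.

Binary symmetric channel: C = 1 − h₂(ε) where h₂ is the binary entropy function.
h₂(0.480) = −0.480·log₂0.480 − 0.520·log₂0.520 = 0.9988.
C = 1 − 0.9988 = 0.0012 bits per channel use.

0.0012 bits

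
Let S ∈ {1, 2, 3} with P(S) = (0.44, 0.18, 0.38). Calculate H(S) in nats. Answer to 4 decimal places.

1.0376 nats

H(S) = −Σ p·ln p.
  −(0.44)·ln(0.44) = 0.36123
  −(0.18)·ln(0.18) = 0.30866
  −(0.38)·ln(0.38) = 0.36768
Sum: 0.36123 + 0.30866 + 0.36768 = 1.0376 nats.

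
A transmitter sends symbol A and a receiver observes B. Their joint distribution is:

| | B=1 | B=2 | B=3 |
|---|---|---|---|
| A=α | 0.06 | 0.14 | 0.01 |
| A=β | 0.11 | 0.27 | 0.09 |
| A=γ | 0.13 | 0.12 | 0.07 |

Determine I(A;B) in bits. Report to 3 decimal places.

Marginals: p(A) = (0.2100, 0.4700, 0.3200), p(B) = (0.3000, 0.5300, 0.1700).
I(A;B) = Σ p(x,y)·log₂[p(x,y)/(p(x)p(y))].
  (α,1): 0.06·log₂(0.9524) = -0.0042
  (α,2): 0.14·log₂(1.2579) = 0.0463
  (α,3): 0.01·log₂(0.2801) = -0.0184
  (β,1): 0.11·log₂(0.7801) = -0.0394
  (β,2): 0.27·log₂(1.0839) = 0.0314
  (β,3): 0.09·log₂(1.1264) = 0.0155
  (γ,1): 0.13·log₂(1.3542) = 0.0569
  (γ,2): 0.12·log₂(0.7075) = -0.0599
  (γ,3): 0.07·log₂(1.2868) = 0.0255
Sum = 0.054 bits.

0.054 bits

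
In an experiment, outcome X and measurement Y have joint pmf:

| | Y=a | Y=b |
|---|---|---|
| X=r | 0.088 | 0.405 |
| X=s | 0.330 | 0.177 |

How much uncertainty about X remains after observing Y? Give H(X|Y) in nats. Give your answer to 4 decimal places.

0.5727 nats

Marginals: p(X) = (0.4930, 0.5070), p(Y) = (0.4180, 0.5820).
H(X|Y) = Σ p(Y) · H(X|Y=·).
  Y=a: p=0.4180, H(X|Y=a) = 0.5147
  Y=b: p=0.5820, H(X|Y=b) = 0.6143
Weighted sum = 0.5727 nats.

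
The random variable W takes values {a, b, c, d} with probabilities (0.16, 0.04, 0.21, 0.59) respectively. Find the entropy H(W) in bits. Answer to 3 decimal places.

H(W) = −Σ p·log₂ p.
  −(0.16)·log₂(0.16) = 0.4230
  −(0.04)·log₂(0.04) = 0.1858
  −(0.21)·log₂(0.21) = 0.4728
  −(0.59)·log₂(0.59) = 0.4491
Sum: 0.4230 + 0.1858 + 0.4728 + 0.4491 = 1.531 bits.

1.531 bits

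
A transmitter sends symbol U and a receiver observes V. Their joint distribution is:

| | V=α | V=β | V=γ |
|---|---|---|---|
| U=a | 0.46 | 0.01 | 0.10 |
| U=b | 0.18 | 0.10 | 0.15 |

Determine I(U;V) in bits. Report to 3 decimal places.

0.146 bits

Marginals: p(U) = (0.5700, 0.4300), p(V) = (0.6400, 0.1100, 0.2500).
I(U;V) = Σ p(x,y)·log₂[p(x,y)/(p(x)p(y))].
  (a,α): 0.46·log₂(1.2610) = 0.1539
  (a,β): 0.01·log₂(0.1595) = -0.0265
  (a,γ): 0.10·log₂(0.7018) = -0.0511
  (b,α): 0.18·log₂(0.6541) = -0.1102
  (b,β): 0.10·log₂(2.1142) = 0.1080
  (b,γ): 0.15·log₂(1.3953) = 0.0721
Sum = 0.146 bits.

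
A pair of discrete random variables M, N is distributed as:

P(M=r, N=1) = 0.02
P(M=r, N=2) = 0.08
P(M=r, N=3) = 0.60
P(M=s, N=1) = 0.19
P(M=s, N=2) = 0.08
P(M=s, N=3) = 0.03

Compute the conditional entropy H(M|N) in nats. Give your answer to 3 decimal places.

Chain rule: H(M|N) = H(M,N) − H(N).
Marginals: p(M) = (0.7000, 0.3000), p(N) = (0.2100, 0.1600, 0.6300).
H(M,N) = 1.2096 nats; H(N) = 0.9120 nats.
H(M|N) = 1.2096 − 0.9120 = 0.298 nats.

0.298 nats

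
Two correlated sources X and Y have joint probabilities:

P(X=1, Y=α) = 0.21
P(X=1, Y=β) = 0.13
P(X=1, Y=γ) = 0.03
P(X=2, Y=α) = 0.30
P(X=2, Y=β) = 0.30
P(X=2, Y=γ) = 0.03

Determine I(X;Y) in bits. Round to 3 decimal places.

0.012 bits

Marginals: p(X) = (0.3700, 0.6300), p(Y) = (0.5100, 0.4300, 0.0600).
I(X;Y) = Σ p(x,y)·log₂[p(x,y)/(p(x)p(y))].
  (1,α): 0.21·log₂(1.1129) = 0.0324
  (1,β): 0.13·log₂(0.8171) = -0.0379
  (1,γ): 0.03·log₂(1.3514) = 0.0130
  (2,α): 0.30·log₂(0.9337) = -0.0297
  (2,β): 0.30·log₂(1.1074) = 0.0442
  (2,γ): 0.03·log₂(0.7937) = -0.0100
Sum = 0.012 bits.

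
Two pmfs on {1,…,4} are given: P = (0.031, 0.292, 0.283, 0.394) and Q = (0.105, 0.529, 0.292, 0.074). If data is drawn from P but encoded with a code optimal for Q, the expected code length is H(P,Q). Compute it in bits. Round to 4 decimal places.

H(P,Q) = −Σ p·log₂ q.
  −0.031·log₂(0.105) = 0.10080
  −0.292·log₂(0.529) = 0.26825
  −0.283·log₂(0.292) = 0.50260
  −0.394·log₂(0.074) = 1.47999
H(P,Q) = 2.3516 bits.

2.3516 bits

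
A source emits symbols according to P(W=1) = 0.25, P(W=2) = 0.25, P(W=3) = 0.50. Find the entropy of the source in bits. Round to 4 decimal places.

1.5000 bits

H(W) = −Σ p·log₂ p.
  −(0.25)·log₂(0.25) = 0.50000
  −(0.25)·log₂(0.25) = 0.50000
  −(0.50)·log₂(0.50) = 0.50000
Sum: 0.50000 + 0.50000 + 0.50000 = 1.5000 bits.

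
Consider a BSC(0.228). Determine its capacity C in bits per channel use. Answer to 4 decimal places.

0.2255 bits

Binary symmetric channel: C = 1 − h₂(ε) where h₂ is the binary entropy function.
h₂(0.228) = −0.228·log₂0.228 − 0.772·log₂0.772 = 0.7745.
C = 1 − 0.7745 = 0.2255 bits per channel use.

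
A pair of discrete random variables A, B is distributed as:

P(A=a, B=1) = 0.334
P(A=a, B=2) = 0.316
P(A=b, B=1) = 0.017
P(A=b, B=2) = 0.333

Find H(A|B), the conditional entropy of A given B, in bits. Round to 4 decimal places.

0.7469 bits

Marginals: p(A) = (0.6500, 0.3500), p(B) = (0.3510, 0.6490).
H(A|B) = Σ p(B) · H(A|B=·).
  B=1: p=0.3510, H(A|B=1) = 0.2797
  B=2: p=0.6490, H(A|B=2) = 0.9995
Weighted sum = 0.7469 bits.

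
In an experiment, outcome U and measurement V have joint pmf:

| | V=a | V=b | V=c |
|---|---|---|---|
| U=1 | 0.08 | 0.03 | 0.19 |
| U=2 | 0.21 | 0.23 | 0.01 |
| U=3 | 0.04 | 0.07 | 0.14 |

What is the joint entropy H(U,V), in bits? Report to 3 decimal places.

H(U,V) = −Σ p(x,y)·log₂ p(x,y) over all 9 cells.
  cell (1,a): −0.08·log₂0.08 = 0.2915
  cell (1,b): −0.03·log₂0.03 = 0.1518
  cell (1,c): −0.19·log₂0.19 = 0.4552
  cell (2,a): −0.21·log₂0.21 = 0.4728
  cell (2,b): −0.23·log₂0.23 = 0.4877
  cell (2,c): −0.01·log₂0.01 = 0.0664
  cell (3,a): −0.04·log₂0.04 = 0.1858
  cell (3,b): −0.07·log₂0.07 = 0.2686
  cell (3,c): −0.14·log₂0.14 = 0.3971
Sum = 2.777 bits.

2.777 bits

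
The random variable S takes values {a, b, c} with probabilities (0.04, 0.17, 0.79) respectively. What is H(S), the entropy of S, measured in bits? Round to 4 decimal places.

0.8890 bits

H(S) = −Σ p·log₂ p.
  −(0.04)·log₂(0.04) = 0.18575
  −(0.17)·log₂(0.17) = 0.43459
  −(0.79)·log₂(0.79) = 0.26866
Sum: 0.18575 + 0.43459 + 0.26866 = 0.8890 bits.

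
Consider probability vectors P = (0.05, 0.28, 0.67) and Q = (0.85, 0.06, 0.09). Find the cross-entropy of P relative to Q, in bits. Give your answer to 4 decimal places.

3.4757 bits

H(P,Q) = −Σ p·log₂ q.
  −0.05·log₂(0.85) = 0.01172
  −0.28·log₂(0.06) = 1.13649
  −0.67·log₂(0.09) = 2.32753
H(P,Q) = 3.4757 bits.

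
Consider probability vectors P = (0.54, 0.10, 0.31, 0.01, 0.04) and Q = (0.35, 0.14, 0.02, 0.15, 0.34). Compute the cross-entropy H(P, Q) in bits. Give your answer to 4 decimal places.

2.9407 bits

H(P,Q) = −Σ p·log₂ q.
  −0.54·log₂(0.35) = 0.81787
  −0.10·log₂(0.14) = 0.28365
  −0.31·log₂(0.02) = 1.74960
  −0.01·log₂(0.15) = 0.02737
  −0.04·log₂(0.34) = 0.06226
H(P,Q) = 2.9407 bits.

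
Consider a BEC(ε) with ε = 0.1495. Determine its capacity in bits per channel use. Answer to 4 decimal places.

Binary erasure channel: capacity C = 1 − ε.
C = 1 − 0.1495 = 0.8505 bits per channel use.

0.8505 bits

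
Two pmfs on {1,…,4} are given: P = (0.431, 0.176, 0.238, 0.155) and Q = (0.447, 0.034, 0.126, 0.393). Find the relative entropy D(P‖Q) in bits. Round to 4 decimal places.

0.4051 bits

D(P‖Q) = Σ p·log₂(p/q).
  0.431·log₂(0.431/0.447) = -0.02266
  0.176·log₂(0.176/0.034) = 0.41747
  0.238·log₂(0.238/0.126) = 0.21837
  0.155·log₂(0.155/0.393) = -0.20805
D(P‖Q) = 0.4051 bits.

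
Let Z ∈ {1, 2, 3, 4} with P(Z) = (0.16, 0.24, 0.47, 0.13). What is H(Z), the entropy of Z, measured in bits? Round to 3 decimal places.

1.812 bits

H(Z) = −Σ p·log₂ p.
  −(0.16)·log₂(0.16) = 0.4230
  −(0.24)·log₂(0.24) = 0.4941
  −(0.47)·log₂(0.47) = 0.5120
  −(0.13)·log₂(0.13) = 0.3826
Sum: 0.4230 + 0.4941 + 0.5120 + 0.3826 = 1.812 bits.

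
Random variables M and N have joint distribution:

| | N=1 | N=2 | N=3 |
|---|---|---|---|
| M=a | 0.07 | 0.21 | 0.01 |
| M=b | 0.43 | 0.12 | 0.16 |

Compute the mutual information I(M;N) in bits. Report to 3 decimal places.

0.210 bits

Marginals: p(M) = (0.2900, 0.7100), p(N) = (0.5000, 0.3300, 0.1700).
I(M;N) = H(M) + H(N) − H(M,N).
H(M) = 0.8687, H(N) = 1.4624, H(M,N) = 2.1215.
I(M;N) = 0.8687 + 1.4624 − 2.1215 = 0.210 bits.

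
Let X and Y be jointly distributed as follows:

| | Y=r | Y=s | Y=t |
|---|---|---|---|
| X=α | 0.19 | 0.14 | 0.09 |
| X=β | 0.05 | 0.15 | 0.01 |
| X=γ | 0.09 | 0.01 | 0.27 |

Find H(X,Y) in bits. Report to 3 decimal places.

2.747 bits

H(X,Y) = −Σ p(x,y)·log₂ p(x,y) over all 9 cells.
  cell (α,r): −0.19·log₂0.19 = 0.4552
  cell (α,s): −0.14·log₂0.14 = 0.3971
  cell (α,t): −0.09·log₂0.09 = 0.3127
  cell (β,r): −0.05·log₂0.05 = 0.2161
  cell (β,s): −0.15·log₂0.15 = 0.4105
  cell (β,t): −0.01·log₂0.01 = 0.0664
  cell (γ,r): −0.09·log₂0.09 = 0.3127
  cell (γ,s): −0.01·log₂0.01 = 0.0664
  cell (γ,t): −0.27·log₂0.27 = 0.5100
Sum = 2.747 bits.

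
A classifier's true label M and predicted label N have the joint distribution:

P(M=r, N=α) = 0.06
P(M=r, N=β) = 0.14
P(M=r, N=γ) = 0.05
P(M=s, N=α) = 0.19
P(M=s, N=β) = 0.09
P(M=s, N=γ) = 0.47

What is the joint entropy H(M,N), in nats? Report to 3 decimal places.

1.481 nats

H(M,N) = −Σ p(x,y)·ln p(x,y) over all 6 cells.
  cell (r,α): −0.06·ln0.06 = 0.1688
  cell (r,β): −0.14·ln0.14 = 0.2753
  cell (r,γ): −0.05·ln0.05 = 0.1498
  cell (s,α): −0.19·ln0.19 = 0.3155
  cell (s,β): −0.09·ln0.09 = 0.2167
  cell (s,γ): −0.47·ln0.47 = 0.3549
Sum = 1.481 nats.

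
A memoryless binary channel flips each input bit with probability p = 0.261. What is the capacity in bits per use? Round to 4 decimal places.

0.1717 bits

Binary symmetric channel: C = 1 − h₂(ε) where h₂ is the binary entropy function.
h₂(0.261) = −0.261·log₂0.261 − 0.739·log₂0.739 = 0.8283.
C = 1 − 0.8283 = 0.1717 bits per channel use.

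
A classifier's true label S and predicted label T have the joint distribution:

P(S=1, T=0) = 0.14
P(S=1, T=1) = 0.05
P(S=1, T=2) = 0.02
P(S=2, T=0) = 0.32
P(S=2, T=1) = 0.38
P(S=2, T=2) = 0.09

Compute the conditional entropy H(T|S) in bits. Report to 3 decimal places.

Chain rule: H(T|S) = H(S,T) − H(S).
Marginals: p(S) = (0.2100, 0.7900), p(T) = (0.4600, 0.4300, 0.1100).
H(S,T) = 2.0952 bits; H(S) = 0.7415 bits.
H(T|S) = 2.0952 − 0.7415 = 1.354 bits.

1.354 bits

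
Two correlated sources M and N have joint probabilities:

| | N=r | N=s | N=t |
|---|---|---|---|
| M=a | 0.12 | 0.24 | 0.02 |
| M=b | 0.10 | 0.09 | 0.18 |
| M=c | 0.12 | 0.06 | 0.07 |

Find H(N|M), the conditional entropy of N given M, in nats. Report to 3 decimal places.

0.958 nats

Marginals: p(M) = (0.3800, 0.3700, 0.2500), p(N) = (0.3400, 0.3900, 0.2700).
H(N|M) = Σ p(M) · H(N|M=·).
  M=a: p=0.3800, H(N|M=a) = 0.8092
  M=b: p=0.3700, H(N|M=b) = 1.0480
  M=c: p=0.2500, H(N|M=c) = 1.0512
Weighted sum = 0.958 nats.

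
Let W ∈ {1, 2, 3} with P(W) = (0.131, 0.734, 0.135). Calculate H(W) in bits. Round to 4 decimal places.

1.1016 bits

H(W) = −Σ p·log₂ p.
  −(0.131)·log₂(0.131) = 0.38414
  −(0.734)·log₂(0.734) = 0.32747
  −(0.135)·log₂(0.135) = 0.39001
Sum: 0.38414 + 0.32747 + 0.39001 = 1.1016 bits.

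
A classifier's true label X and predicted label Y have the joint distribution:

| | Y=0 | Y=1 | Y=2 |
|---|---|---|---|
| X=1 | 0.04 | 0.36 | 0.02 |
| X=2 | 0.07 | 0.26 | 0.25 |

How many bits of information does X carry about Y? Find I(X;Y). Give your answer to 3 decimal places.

Marginals: p(X) = (0.4200, 0.5800), p(Y) = (0.1100, 0.6200, 0.2700).
I(X;Y) = H(X) + H(Y) − H(X,Y).
H(X) = 0.9815, H(Y) = 1.2879, H(X,Y) = 2.1031.
I(X;Y) = 0.9815 + 1.2879 − 2.1031 = 0.166 bits.

0.166 bits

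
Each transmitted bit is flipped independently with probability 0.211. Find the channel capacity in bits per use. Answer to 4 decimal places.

Binary symmetric channel: C = 1 − h₂(ε) where h₂ is the binary entropy function.
h₂(0.211) = −0.211·log₂0.211 − 0.789·log₂0.789 = 0.7434.
C = 1 − 0.7434 = 0.2566 bits per channel use.

0.2566 bits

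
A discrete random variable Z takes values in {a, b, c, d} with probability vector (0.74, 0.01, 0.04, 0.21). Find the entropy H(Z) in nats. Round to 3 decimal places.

0.725 nats

H(Z) = −Σ p·ln p.
  −(0.74)·ln(0.74) = 0.2228
  −(0.01)·ln(0.01) = 0.0461
  −(0.04)·ln(0.04) = 0.1288
  −(0.21)·ln(0.21) = 0.3277
Sum: 0.2228 + 0.0461 + 0.1288 + 0.3277 = 0.725 nats.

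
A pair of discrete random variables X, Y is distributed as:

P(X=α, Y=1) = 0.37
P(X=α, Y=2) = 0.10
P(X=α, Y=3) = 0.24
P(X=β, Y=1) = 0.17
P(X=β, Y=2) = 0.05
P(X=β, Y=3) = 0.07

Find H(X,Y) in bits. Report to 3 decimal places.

H(X,Y) = −Σ p(x,y)·log₂ p(x,y) over all 6 cells.
  cell (α,1): −0.37·log₂0.37 = 0.5307
  cell (α,2): −0.10·log₂0.10 = 0.3322
  cell (α,3): −0.24·log₂0.24 = 0.4941
  cell (β,1): −0.17·log₂0.17 = 0.4346
  cell (β,2): −0.05·log₂0.05 = 0.2161
  cell (β,3): −0.07·log₂0.07 = 0.2686
Sum = 2.276 bits.

2.276 bits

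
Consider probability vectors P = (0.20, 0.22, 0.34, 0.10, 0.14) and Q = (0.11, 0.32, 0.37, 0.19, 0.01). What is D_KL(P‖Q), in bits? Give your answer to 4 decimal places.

0.4525 bits

D(P‖Q) = Σ p·log₂(p/q).
  0.20·log₂(0.20/0.11) = 0.17250
  0.22·log₂(0.22/0.32) = -0.11893
  0.34·log₂(0.34/0.37) = -0.04148
  0.10·log₂(0.10/0.19) = -0.09260
  0.14·log₂(0.14/0.01) = 0.53303
D(P‖Q) = 0.4525 bits.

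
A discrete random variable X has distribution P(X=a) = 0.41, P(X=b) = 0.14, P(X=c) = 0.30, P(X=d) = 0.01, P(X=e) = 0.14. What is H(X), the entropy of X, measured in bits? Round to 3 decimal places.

1.909 bits

H(X) = −Σ p·log₂ p.
  −(0.41)·log₂(0.41) = 0.5274
  −(0.14)·log₂(0.14) = 0.3971
  −(0.30)·log₂(0.30) = 0.5211
  −(0.01)·log₂(0.01) = 0.0664
  −(0.14)·log₂(0.14) = 0.3971
Sum: 0.5274 + 0.3971 + 0.5211 + 0.0664 + 0.3971 = 1.909 bits.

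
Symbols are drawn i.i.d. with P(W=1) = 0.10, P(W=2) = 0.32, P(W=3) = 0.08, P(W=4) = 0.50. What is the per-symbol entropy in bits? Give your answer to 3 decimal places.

1.650 bits

H(W) = −Σ p·log₂ p.
  −(0.10)·log₂(0.10) = 0.3322
  −(0.32)·log₂(0.32) = 0.5260
  −(0.08)·log₂(0.08) = 0.2915
  −(0.50)·log₂(0.50) = 0.5000
Sum: 0.3322 + 0.5260 + 0.2915 + 0.5000 = 1.650 bits.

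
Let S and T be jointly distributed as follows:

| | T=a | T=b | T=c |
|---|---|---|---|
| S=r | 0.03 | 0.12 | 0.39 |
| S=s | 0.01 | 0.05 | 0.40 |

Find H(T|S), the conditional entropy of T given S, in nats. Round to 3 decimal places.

0.599 nats

Marginals: p(S) = (0.5400, 0.4600), p(T) = (0.0400, 0.1700, 0.7900).
H(T|S) = Σ p(S) · H(T|S=·).
  S=r: p=0.5400, H(T|S=r) = 0.7298
  S=s: p=0.4600, H(T|S=s) = 0.4460
Weighted sum = 0.599 nats.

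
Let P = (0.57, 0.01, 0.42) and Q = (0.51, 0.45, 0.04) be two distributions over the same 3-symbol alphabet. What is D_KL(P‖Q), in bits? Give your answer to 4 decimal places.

D(P‖Q) = Σ p·log₂(p/q).
  0.57·log₂(0.57/0.51) = 0.09146
  0.01·log₂(0.01/0.45) = -0.05492
  0.42·log₂(0.42/0.04) = 1.42477
D(P‖Q) = 1.4613 bits.

1.4613 bits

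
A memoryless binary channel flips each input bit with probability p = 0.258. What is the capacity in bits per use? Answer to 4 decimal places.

Binary symmetric channel: C = 1 − h₂(ε) where h₂ is the binary entropy function.
h₂(0.258) = −0.258·log₂0.258 − 0.742·log₂0.742 = 0.8237.
C = 1 − 0.8237 = 0.1763 bits per channel use.

0.1763 bits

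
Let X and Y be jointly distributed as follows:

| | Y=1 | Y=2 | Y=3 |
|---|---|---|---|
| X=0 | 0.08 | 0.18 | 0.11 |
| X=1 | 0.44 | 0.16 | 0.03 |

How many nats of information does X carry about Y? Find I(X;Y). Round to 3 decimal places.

0.128 nats

Marginals: p(X) = (0.3700, 0.6300), p(Y) = (0.5200, 0.3400, 0.1400).
I(X;Y) = H(X) + H(Y) − H(X,Y).
H(X) = 0.6590, H(Y) = 0.9821, H(X,Y) = 1.5132.
I(X;Y) = 0.6590 + 0.9821 − 1.5132 = 0.128 nats.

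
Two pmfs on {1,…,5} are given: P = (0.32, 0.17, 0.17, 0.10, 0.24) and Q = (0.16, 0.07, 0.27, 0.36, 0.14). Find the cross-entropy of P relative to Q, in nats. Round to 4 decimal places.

1.8351 nats

H(P,Q) = −Σ p·ln q.
  −0.32·ln(0.16) = 0.58643
  −0.17·ln(0.07) = 0.45207
  −0.17·ln(0.27) = 0.22259
  −0.10·ln(0.36) = 0.10217
  −0.24·ln(0.14) = 0.47187
H(P,Q) = 1.8351 nats.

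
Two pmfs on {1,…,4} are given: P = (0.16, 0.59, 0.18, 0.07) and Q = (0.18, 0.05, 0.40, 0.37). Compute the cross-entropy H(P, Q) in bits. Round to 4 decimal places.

3.2841 bits

H(P,Q) = −Σ p·log₂ q.
  −0.16·log₂(0.18) = 0.39583
  −0.59·log₂(0.05) = 2.54994
  −0.18·log₂(0.40) = 0.23795
  −0.07·log₂(0.37) = 0.10041
H(P,Q) = 3.2841 bits.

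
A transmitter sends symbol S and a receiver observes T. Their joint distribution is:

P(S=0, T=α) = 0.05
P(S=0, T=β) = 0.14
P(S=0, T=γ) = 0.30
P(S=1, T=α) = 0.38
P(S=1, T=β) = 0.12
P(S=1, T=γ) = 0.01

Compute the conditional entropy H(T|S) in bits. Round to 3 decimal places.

Marginals: p(S) = (0.4900, 0.5100), p(T) = (0.4300, 0.2600, 0.3100).
H(T|S) = Σ p(S) · H(T|S=·).
  S=0: p=0.4900, H(T|S=0) = 1.2857
  S=1: p=0.5100, H(T|S=1) = 0.9187
Weighted sum = 1.099 bits.

1.099 bits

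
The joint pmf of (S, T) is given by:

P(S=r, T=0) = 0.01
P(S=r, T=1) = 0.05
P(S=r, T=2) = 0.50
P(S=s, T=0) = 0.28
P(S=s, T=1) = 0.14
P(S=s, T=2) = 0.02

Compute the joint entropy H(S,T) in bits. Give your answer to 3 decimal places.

H(S,T) = −Σ p(x,y)·log₂ p(x,y) over all 6 cells.
  cell (r,0): −0.01·log₂0.01 = 0.0664
  cell (r,1): −0.05·log₂0.05 = 0.2161
  cell (r,2): −0.50·log₂0.50 = 0.5000
  cell (s,0): −0.28·log₂0.28 = 0.5142
  cell (s,1): −0.14·log₂0.14 = 0.3971
  cell (s,2): −0.02·log₂0.02 = 0.1129
Sum = 1.807 bits.

1.807 bits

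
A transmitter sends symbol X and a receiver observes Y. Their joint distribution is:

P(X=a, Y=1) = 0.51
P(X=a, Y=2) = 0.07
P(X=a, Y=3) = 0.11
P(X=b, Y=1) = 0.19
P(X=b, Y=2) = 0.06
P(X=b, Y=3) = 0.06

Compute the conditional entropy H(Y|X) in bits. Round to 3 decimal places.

Marginals: p(X) = (0.6900, 0.3100), p(Y) = (0.7000, 0.1300, 0.1700).
H(Y|X) = Σ p(X) · H(Y|X=·).
  X=a: p=0.6900, H(Y|X=a) = 1.0796
  X=b: p=0.3100, H(Y|X=b) = 1.3500
Weighted sum = 1.163 bits.

1.163 bits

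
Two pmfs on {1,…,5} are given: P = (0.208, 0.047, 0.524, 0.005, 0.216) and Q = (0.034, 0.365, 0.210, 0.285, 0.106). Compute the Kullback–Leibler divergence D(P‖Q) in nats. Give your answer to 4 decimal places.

0.8931 nats

D(P‖Q) = Σ p·ln(p/q).
  0.208·ln(0.208/0.034) = 0.37672
  0.047·ln(0.047/0.365) = -0.09634
  0.524·ln(0.524/0.210) = 0.47914
  0.005·ln(0.005/0.285) = -0.02022
  0.216·ln(0.216/0.106) = 0.15376
D(P‖Q) = 0.8931 nats.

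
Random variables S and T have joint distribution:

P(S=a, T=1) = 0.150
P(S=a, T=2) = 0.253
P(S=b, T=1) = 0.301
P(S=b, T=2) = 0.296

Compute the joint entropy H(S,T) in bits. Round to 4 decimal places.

1.9534 bits

H(S,T) = −Σ p(x,y)·log₂ p(x,y) over all 4 cells.
  cell (a,1): −0.150·log₂0.150 = 0.41054
  cell (a,2): −0.253·log₂0.253 = 0.50165
  cell (b,1): −0.301·log₂0.301 = 0.52138
  cell (b,2): −0.296·log₂0.296 = 0.51987
Sum = 1.9534 bits.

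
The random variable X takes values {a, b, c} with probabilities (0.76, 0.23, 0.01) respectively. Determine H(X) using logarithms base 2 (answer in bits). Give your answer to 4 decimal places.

H(X) = −Σ p·log₂ p.
  −(0.76)·log₂(0.76) = 0.30091
  −(0.23)·log₂(0.23) = 0.48767
  −(0.01)·log₂(0.01) = 0.06644
Sum: 0.30091 + 0.48767 + 0.06644 = 0.8550 bits.

0.8550 bits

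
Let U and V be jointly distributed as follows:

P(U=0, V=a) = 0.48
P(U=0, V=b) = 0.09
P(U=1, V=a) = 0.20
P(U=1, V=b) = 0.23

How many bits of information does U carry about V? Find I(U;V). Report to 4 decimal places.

Marginals: p(U) = (0.5700, 0.4300), p(V) = (0.6800, 0.3200).
I(U;V) = Σ p(x,y)·log₂[p(x,y)/(p(x)p(y))].
  (0,a): 0.48·log₂(1.2384) = 0.14806
  (0,b): 0.09·log₂(0.4934) = -0.09172
  (1,a): 0.20·log₂(0.6840) = -0.10959
  (1,b): 0.23·log₂(1.6715) = 0.17047
Sum = 0.1172 bits.

0.1172 bits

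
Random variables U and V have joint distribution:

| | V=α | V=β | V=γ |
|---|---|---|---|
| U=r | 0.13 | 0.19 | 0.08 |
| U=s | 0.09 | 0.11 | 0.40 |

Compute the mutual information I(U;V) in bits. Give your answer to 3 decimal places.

0.160 bits

Marginals: p(U) = (0.4000, 0.6000), p(V) = (0.2200, 0.3000, 0.4800).
I(U;V) = Σ p(x,y)·log₂[p(x,y)/(p(x)p(y))].
  (r,α): 0.13·log₂(1.4773) = 0.0732
  (r,β): 0.19·log₂(1.5833) = 0.1260
  (r,γ): 0.08·log₂(0.4167) = -0.1010
  (s,α): 0.09·log₂(0.6818) = -0.0497
  (s,β): 0.11·log₂(0.6111) = -0.0782
  (s,γ): 0.40·log₂(1.3889) = 0.1896
Sum = 0.160 bits.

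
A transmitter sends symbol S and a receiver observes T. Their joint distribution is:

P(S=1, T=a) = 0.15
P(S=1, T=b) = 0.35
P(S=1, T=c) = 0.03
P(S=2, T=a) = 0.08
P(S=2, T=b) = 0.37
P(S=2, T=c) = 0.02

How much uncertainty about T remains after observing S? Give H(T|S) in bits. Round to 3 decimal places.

1.030 bits

Chain rule: H(T|S) = H(S,T) − H(S).
Marginals: p(S) = (0.5300, 0.4700), p(T) = (0.2300, 0.7200, 0.0500).
H(S,T) = 2.0275 bits; H(S) = 0.9974 bits.
H(T|S) = 2.0275 − 0.9974 = 1.030 bits.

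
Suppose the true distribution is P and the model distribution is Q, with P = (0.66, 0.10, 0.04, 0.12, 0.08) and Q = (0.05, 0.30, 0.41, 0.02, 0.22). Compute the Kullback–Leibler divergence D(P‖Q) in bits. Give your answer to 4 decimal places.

D(P‖Q) = Σ p·log₂(p/q).
  0.66·log₂(0.66/0.05) = 2.45683
  0.10·log₂(0.10/0.30) = -0.15850
  0.04·log₂(0.04/0.41) = -0.13430
  0.12·log₂(0.12/0.02) = 0.31020
  0.08·log₂(0.08/0.22) = -0.11675
D(P‖Q) = 2.3575 bits.

2.3575 bits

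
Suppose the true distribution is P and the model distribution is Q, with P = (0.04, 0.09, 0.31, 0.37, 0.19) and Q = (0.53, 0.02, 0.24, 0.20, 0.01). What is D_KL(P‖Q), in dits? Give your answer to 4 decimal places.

D(P‖Q) = Σ p·log₁₀(p/q).
  0.04·log₁₀(0.04/0.53) = -0.04489
  0.09·log₁₀(0.09/0.02) = 0.05879
  0.31·log₁₀(0.31/0.24) = 0.03446
  0.37·log₁₀(0.37/0.20) = 0.09885
  0.19·log₁₀(0.19/0.01) = 0.24296
D(P‖Q) = 0.3902 dits.

0.3902 dits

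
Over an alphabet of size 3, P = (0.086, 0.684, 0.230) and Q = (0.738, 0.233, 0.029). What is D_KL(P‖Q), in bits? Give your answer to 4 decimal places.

D(P‖Q) = Σ p·log₂(p/q).
  0.086·log₂(0.086/0.738) = -0.26670
  0.684·log₂(0.684/0.233) = 1.06271
  0.230·log₂(0.230/0.029) = 0.68713
D(P‖Q) = 1.4831 bits.

1.4831 bits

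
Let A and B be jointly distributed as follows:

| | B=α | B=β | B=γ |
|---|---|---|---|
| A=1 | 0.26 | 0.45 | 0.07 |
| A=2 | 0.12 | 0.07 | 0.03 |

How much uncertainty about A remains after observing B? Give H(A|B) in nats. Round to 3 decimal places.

Chain rule: H(A|B) = H(A,B) − H(B).
Marginals: p(A) = (0.7800, 0.2200), p(B) = (0.3800, 0.5200, 0.1000).
H(A,B) = 1.4415 nats; H(B) = 0.9380 nats.
H(A|B) = 1.4415 − 0.9380 = 0.504 nats.

0.504 nats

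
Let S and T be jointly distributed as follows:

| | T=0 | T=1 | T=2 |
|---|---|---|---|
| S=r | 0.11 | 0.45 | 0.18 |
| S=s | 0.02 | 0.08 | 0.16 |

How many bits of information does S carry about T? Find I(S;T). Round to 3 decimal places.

Marginals: p(S) = (0.7400, 0.2600), p(T) = (0.1300, 0.5300, 0.3400).
I(S;T) = Σ p(x,y)·log₂[p(x,y)/(p(x)p(y))].
  (r,0): 0.11·log₂(1.1435) = 0.0213
  (r,1): 0.45·log₂(1.1474) = 0.0893
  (r,2): 0.18·log₂(0.7154) = -0.0870
  (s,0): 0.02·log₂(0.5917) = -0.0151
  (s,1): 0.08·log₂(0.5806) = -0.0628
  (s,2): 0.16·log₂(1.8100) = 0.1370
Sum = 0.083 bits.

0.083 bits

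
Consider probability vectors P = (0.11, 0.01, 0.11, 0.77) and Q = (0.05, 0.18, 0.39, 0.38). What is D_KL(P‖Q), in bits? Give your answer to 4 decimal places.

0.6671 bits

D(P‖Q) = Σ p·log₂(p/q).
  0.11·log₂(0.11/0.05) = 0.12513
  0.01·log₂(0.01/0.18) = -0.04170
  0.11·log₂(0.11/0.39) = -0.20086
  0.77·log₂(0.77/0.38) = 0.78452
D(P‖Q) = 0.6671 bits.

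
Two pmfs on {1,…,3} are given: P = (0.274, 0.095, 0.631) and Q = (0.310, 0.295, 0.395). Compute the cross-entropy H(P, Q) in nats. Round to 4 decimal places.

1.0230 nats

H(P,Q) = −Σ p·ln q.
  −0.274·ln(0.310) = 0.32090
  −0.095·ln(0.295) = 0.11597
  −0.631·ln(0.395) = 0.58612
H(P,Q) = 1.0230 nats.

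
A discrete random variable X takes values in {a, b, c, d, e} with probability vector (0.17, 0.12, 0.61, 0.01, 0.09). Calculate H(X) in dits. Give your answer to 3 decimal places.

0.486 dits

H(X) = −Σ p·log₁₀ p.
  −(0.17)·log₁₀(0.17) = 0.1308
  −(0.12)·log₁₀(0.12) = 0.1105
  −(0.61)·log₁₀(0.61) = 0.1309
  −(0.01)·log₁₀(0.01) = 0.0200
  −(0.09)·log₁₀(0.09) = 0.0941
Sum: 0.1308 + 0.1105 + 0.1309 + 0.0200 + 0.0941 = 0.486 dits.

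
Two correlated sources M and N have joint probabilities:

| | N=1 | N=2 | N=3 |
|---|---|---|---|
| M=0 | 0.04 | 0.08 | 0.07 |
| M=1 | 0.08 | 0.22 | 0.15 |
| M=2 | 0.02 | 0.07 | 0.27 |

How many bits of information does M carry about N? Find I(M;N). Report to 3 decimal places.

0.116 bits

Marginals: p(M) = (0.1900, 0.4500, 0.3600), p(N) = (0.1400, 0.3700, 0.4900).
I(M;N) = Σ p(x,y)·log₂[p(x,y)/(p(x)p(y))].
  (0,1): 0.04·log₂(1.5038) = 0.0235
  (0,2): 0.08·log₂(1.1380) = 0.0149
  (0,3): 0.07·log₂(0.7519) = -0.0288
  (1,1): 0.08·log₂(1.2698) = 0.0276
  (1,2): 0.22·log₂(1.3213) = 0.0884
  (1,3): 0.15·log₂(0.6803) = -0.0834
  (2,1): 0.02·log₂(0.3968) = -0.0267
  (2,2): 0.07·log₂(0.5255) = -0.0650
  (2,3): 0.27·log₂(1.5306) = 0.1658
Sum = 0.116 bits.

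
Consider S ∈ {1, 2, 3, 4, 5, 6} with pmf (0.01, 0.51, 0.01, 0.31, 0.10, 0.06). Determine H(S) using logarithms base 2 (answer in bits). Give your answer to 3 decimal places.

H(S) = −Σ p·log₂ p.
  −(0.01)·log₂(0.01) = 0.0664
  −(0.51)·log₂(0.51) = 0.4954
  −(0.01)·log₂(0.01) = 0.0664
  −(0.31)·log₂(0.31) = 0.5238
  −(0.10)·log₂(0.10) = 0.3322
  −(0.06)·log₂(0.06) = 0.2435
Sum: 0.0664 + 0.4954 + 0.0664 + 0.5238 + 0.3322 + 0.2435 = 1.728 bits.

1.728 bits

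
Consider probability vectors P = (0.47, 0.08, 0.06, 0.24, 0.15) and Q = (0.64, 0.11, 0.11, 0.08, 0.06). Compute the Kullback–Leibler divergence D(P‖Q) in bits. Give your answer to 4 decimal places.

0.2801 bits

D(P‖Q) = Σ p·log₂(p/q).
  0.47·log₂(0.47/0.64) = -0.20934
  0.08·log₂(0.08/0.11) = -0.03675
  0.06·log₂(0.06/0.11) = -0.05247
  0.24·log₂(0.24/0.08) = 0.38039
  0.15·log₂(0.15/0.06) = 0.19829
D(P‖Q) = 0.2801 bits.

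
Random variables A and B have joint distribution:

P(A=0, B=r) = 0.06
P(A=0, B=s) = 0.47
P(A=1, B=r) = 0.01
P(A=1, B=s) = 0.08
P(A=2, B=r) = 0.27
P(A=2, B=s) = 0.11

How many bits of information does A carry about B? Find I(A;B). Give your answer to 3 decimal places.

Marginals: p(A) = (0.5300, 0.0900, 0.3800), p(B) = (0.3400, 0.6600).
I(A;B) = Σ p(x,y)·log₂[p(x,y)/(p(x)p(y))].
  (0,r): 0.06·log₂(0.3330) = -0.0952
  (0,s): 0.47·log₂(1.3436) = 0.2003
  (1,r): 0.01·log₂(0.3268) = -0.0161
  (1,s): 0.08·log₂(1.3468) = 0.0344
  (2,r): 0.27·log₂(2.0898) = 0.2871
  (2,s): 0.11·log₂(0.4386) = -0.1308
Sum = 0.280 bits.

0.280 bits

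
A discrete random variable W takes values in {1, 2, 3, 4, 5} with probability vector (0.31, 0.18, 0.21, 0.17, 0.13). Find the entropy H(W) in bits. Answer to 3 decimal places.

H(W) = −Σ p·log₂ p.
  −(0.31)·log₂(0.31) = 0.5238
  −(0.18)·log₂(0.18) = 0.4453
  −(0.21)·log₂(0.21) = 0.4728
  −(0.17)·log₂(0.17) = 0.4346
  −(0.13)·log₂(0.13) = 0.3826
Sum: 0.5238 + 0.4453 + 0.4728 + 0.4346 + 0.3826 = 2.259 bits.

2.259 bits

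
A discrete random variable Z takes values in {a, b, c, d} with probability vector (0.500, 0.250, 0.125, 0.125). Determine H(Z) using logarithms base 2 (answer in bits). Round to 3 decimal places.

1.750 bits

H(Z) = −Σ p·log₂ p.
  −(0.500)·log₂(0.500) = 0.5000
  −(0.250)·log₂(0.250) = 0.5000
  −(0.125)·log₂(0.125) = 0.3750
  −(0.125)·log₂(0.125) = 0.3750
Sum: 0.5000 + 0.5000 + 0.3750 + 0.3750 = 1.750 bits.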